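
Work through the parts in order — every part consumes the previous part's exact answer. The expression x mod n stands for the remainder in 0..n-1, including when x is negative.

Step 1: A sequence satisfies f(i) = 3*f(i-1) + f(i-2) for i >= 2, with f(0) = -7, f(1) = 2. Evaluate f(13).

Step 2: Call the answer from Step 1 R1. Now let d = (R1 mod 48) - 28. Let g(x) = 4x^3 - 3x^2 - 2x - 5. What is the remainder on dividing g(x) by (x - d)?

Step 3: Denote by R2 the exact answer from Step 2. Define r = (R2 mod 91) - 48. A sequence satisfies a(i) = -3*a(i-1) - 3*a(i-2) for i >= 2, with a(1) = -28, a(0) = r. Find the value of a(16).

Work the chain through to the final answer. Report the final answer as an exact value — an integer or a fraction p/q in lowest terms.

26244

Step 1: f(2) = 3*(2) + 1*(-7) = -1; iterating: f(2)=-1, f(3)=-1, f(4)=-4, f(5)=-13, f(6)=-43, f(7)=-142, f(8)=-469, f(9)=-1549, f(10)=-5116, f(11)=-16897, f(12)=-55807, f(13)=-184318; answer -184318
Step 2: R1 = -184318; d = -26; remainder = value at the root: 4*(-26)^3 - 3*(-26)^2 - 2*(-26)^1 - 5 = (-70304) + (-2028) + (52) + (-5) = -72285; answer -72285
Step 3: R2 = -72285; r = 12; a(2) = -3*(-28) - 3*(12) = 48; iterating: a(2)=48, a(3)=-60, a(4)=36, a(5)=72, a(6)=-324, a(7)=756, a(8)=-1296, a(9)=1620, a(10)=-972, a(11)=-1944, a(12)=8748, a(13)=-20412, a(14)=34992, a(15)=-43740, a(16)=26244; answer 26244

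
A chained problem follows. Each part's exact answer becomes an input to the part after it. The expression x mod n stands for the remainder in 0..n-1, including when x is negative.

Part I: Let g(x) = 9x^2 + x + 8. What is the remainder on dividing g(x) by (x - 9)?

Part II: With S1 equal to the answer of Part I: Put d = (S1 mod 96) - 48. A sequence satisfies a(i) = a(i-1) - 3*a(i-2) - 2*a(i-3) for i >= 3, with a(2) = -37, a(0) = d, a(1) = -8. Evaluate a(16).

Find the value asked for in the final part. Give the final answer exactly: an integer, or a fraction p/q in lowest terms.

Part I: remainder = value at the root: 9*(9)^2 + 1*(9)^1 + 8 = (729) + (9) + (8) = 746; answer 746
Part II: S1 = 746; d = 26; a(3) = 1*(-37) - 3*(-8) - 2*(26) = -65; iterating: a(3)=-65, a(4)=62, a(5)=331, a(6)=275, a(7)=-842, a(8)=-2329, a(9)=-353, a(10)=8318, a(11)=14035, a(12)=-10213, a(13)=-68954, a(14)=-66385, a(15)=160903, a(16)=497966; answer 497966

497966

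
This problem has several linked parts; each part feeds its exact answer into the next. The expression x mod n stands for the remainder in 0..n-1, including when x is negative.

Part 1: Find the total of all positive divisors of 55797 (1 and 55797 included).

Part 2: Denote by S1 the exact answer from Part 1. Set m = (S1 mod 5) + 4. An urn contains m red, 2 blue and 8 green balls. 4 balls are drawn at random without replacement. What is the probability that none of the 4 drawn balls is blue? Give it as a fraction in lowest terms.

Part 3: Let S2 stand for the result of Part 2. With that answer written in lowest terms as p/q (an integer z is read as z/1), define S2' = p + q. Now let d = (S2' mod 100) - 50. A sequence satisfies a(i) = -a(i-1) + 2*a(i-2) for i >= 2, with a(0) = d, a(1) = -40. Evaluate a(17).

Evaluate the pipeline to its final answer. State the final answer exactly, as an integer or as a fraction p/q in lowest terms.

-961220

Part 1: 55797 = 3 * 7 * 2657; sigma = (1 + 3) * (1 + 7) * (1 + 2657) = 4 * 8 * 2658 = 85056; answer 85056
Part 2: S1 = 85056; m = 5; total draws C(15,4) = 1365; favorable C(13,4) = 715; P = 11/21; answer 11/21
Part 3: S2 = 11/21; threaded value p + q = 32; d = -18; a(2) = -1*(-40) + 2*(-18) = 4; iterating: a(2)=4, a(3)=-84, a(4)=92, a(5)=-260, a(6)=444, a(7)=-964, a(8)=1852, a(9)=-3780, a(10)=7484, a(11)=-15044, a(12)=30012, a(13)=-60100, a(14)=120124, a(15)=-240324, a(16)=480572, a(17)=-961220; answer -961220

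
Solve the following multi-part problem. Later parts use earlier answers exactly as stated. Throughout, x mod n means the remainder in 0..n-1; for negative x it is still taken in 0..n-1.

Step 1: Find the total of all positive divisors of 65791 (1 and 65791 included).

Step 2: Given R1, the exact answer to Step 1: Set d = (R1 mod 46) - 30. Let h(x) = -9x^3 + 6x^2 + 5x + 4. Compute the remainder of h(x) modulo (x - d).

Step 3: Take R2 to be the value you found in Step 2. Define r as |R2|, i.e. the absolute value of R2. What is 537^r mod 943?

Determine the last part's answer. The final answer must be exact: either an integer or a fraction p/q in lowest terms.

461

Step 1: 65791 = 11 * 5981; sigma = (1 + 11) * (1 + 5981) = 12 * 5982 = 71784; answer 71784
Step 2: R1 = 71784; d = -6; remainder = value at the root: -9*(-6)^3 + 6*(-6)^2 + 5*(-6)^1 + 4 = (1944) + (216) + (-30) + (4) = 2134; answer 2134
Step 3: R2 = 2134; r = 2134; squarings mod 943: 537^1=537, 537^2=754, 537^4=830, 537^8=510, 537^16=775, 537^32=877, 537^64=584, 537^128=633, 537^256=857, 537^512=795, 537^1024=215, 537^2048=18; 537^2134 = 537^2 * 537^4 * 537^16 * 537^64 * 537^2048 = 461 (mod 943); answer 461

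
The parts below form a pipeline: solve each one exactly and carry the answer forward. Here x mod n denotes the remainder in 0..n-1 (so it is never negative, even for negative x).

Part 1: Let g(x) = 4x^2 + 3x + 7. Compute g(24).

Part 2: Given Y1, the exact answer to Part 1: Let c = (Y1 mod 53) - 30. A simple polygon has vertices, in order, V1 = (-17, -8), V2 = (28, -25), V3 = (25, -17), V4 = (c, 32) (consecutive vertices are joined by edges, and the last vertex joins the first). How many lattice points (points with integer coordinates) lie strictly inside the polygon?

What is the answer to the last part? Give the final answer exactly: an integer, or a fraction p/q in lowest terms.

Part 1: 4*(24)^2 + 3*(24)^1 + 7 = (2304) + (72) + (7) = 2383; answer 2383
Part 2: Y1 = 2383; c = 21; cross terms: (-17*-25 - 28*-8)=649, (28*-17 - 25*-25)=149, (25*32 - 21*-17)=1157, (21*-8 - -17*32)=376; twice the area = |2331| = 2331; area = 2331/2; boundary points = 1 + 1 + 1 + 2 = 5; strictly interior points = area - boundary/2 + 1 = 1164; answer 1164

1164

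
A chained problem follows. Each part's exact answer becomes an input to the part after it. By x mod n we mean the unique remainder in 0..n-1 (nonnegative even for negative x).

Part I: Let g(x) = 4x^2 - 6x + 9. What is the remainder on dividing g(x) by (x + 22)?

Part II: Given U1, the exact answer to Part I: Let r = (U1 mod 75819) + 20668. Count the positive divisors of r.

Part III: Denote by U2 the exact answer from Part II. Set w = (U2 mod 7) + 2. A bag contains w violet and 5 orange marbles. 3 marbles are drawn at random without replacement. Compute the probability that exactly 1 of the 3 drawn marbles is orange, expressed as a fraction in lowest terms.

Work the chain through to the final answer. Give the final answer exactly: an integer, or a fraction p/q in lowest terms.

Part I: remainder = value at the root: 4*(-22)^2 - 6*(-22)^1 + 9 = (1936) + (132) + (9) = 2077; answer 2077
Part II: U1 = 2077; r = 22745; 22745 = 5 * 4549; number of divisors = (1+1) * (1+1) = 4; answer 4
Part III: U2 = 4; w = 6; total draws C(11,3) = 165; favorable C(5,1)*C(6,2) = 75; P = 5/11; answer 5/11

5/11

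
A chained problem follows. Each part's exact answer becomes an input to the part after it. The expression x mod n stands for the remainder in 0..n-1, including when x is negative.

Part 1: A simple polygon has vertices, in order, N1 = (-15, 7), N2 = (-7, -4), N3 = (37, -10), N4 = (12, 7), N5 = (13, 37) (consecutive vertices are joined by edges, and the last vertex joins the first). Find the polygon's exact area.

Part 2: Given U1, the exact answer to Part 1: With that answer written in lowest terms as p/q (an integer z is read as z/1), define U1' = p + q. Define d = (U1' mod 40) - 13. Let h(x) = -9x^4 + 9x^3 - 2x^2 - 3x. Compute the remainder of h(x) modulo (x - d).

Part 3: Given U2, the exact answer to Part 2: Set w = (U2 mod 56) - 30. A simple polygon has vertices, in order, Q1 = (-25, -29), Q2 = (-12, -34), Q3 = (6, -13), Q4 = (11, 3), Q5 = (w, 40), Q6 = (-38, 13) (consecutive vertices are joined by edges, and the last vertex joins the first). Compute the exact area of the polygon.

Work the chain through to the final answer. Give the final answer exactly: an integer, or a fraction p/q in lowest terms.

Part 1: cross terms: (-15*-4 - -7*7)=109, (-7*-10 - 37*-4)=218, (37*7 - 12*-10)=379, (12*37 - 13*7)=353, (13*7 - -15*37)=646; twice the area = |1705| = 1705; area = 1705/2; answer 1705/2
Part 2: U1 = 1705/2; threaded value p + q = 1707; d = 14; remainder = value at the root: -9*(14)^4 + 9*(14)^3 - 2*(14)^2 - 3*(14)^1 = (-345744) + (24696) + (-392) + (-42) = -321482; answer -321482
Part 3: U2 = -321482; w = -16; cross terms: (-25*-34 - -12*-29)=502, (-12*-13 - 6*-34)=360, (6*3 - 11*-13)=161, (11*40 - -16*3)=488, (-16*13 - -38*40)=1312, (-38*-29 - -25*13)=1427; twice the area = |4250| = 4250; area = 2125; answer 2125

2125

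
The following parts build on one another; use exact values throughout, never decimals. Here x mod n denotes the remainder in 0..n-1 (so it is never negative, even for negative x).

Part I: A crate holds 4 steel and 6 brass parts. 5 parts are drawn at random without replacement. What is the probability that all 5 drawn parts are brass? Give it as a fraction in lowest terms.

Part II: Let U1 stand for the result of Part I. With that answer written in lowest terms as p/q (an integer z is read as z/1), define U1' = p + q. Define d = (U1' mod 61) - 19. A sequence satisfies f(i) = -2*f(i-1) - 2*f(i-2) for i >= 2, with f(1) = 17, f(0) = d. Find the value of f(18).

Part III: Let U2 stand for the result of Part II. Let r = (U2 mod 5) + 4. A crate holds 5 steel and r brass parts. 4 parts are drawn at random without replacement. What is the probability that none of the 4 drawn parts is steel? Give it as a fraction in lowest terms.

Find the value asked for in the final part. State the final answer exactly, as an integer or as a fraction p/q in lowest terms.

Part I: total draws C(10,5) = 252; favorable C(6,5) = 6; P = 1/42; answer 1/42
Part II: U1 = 1/42; threaded value p + q = 43; d = 24; f(2) = -2*(17) - 2*(24) = -82; iterating: f(2)=-82, f(3)=130, f(4)=-96, f(5)=-68, f(6)=328, f(7)=-520, f(8)=384, f(9)=272, f(10)=-1312, f(11)=2080, f(12)=-1536, f(13)=-1088, f(14)=5248, f(15)=-8320, f(16)=6144, f(17)=4352, f(18)=-20992; answer -20992
Part III: U2 = -20992; r = 7; total draws C(12,4) = 495; favorable C(7,4) = 35; P = 7/99; answer 7/99

7/99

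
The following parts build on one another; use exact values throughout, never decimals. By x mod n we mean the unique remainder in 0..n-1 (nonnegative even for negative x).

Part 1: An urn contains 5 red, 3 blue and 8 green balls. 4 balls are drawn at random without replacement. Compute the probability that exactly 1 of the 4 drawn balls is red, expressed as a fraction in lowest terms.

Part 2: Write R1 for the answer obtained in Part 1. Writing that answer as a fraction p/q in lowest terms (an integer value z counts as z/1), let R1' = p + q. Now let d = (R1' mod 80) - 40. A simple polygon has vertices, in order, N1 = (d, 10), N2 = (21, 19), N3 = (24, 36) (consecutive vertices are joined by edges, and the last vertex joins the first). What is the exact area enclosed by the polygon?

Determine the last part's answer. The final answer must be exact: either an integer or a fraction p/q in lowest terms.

Part 1: total draws C(16,4) = 1820; favorable C(5,1)*C(11,3) = 825; P = 165/364; answer 165/364
Part 2: R1 = 165/364; threaded value p + q = 529; d = 9; cross terms: (9*19 - 21*10)=-39, (21*36 - 24*19)=300, (24*10 - 9*36)=-84; twice the area = |177| = 177; area = 177/2; answer 177/2

177/2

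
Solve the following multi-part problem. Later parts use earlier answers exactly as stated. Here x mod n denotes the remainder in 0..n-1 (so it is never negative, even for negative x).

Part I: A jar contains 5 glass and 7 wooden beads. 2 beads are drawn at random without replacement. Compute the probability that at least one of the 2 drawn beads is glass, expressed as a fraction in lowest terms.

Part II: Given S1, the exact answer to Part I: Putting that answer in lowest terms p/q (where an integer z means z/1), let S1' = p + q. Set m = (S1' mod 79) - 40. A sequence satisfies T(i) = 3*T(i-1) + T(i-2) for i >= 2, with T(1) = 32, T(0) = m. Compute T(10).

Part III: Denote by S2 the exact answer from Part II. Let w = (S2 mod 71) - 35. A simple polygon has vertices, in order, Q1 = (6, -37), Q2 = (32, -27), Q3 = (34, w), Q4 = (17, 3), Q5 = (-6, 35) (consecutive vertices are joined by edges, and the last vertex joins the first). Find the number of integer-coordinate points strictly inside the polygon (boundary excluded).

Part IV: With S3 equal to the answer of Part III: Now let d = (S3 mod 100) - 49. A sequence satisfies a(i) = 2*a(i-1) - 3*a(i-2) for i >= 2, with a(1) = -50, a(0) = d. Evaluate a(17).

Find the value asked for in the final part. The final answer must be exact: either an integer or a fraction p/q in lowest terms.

9742

Part I: total draws C(12,2) = 66; complement C(7,2) = 21; favorable 66 - 21 = 45; P = 15/22; answer 15/22
Part II: S1 = 15/22; threaded value p + q = 37; m = -3; T(2) = 3*(32) + 1*(-3) = 93; iterating: T(2)=93, T(3)=311, T(4)=1026, T(5)=3389, T(6)=11193, T(7)=36968, T(8)=122097, T(9)=403259, T(10)=1331874; answer 1331874
Part III: S2 = 1331874; w = 21; cross terms: (6*-27 - 32*-37)=1022, (32*21 - 34*-27)=1590, (34*3 - 17*21)=-255, (17*35 - -6*3)=613, (-6*-37 - 6*35)=12; twice the area = |2982| = 2982; area = 1491; boundary points = 2 + 2 + 1 + 1 + 12 = 18; strictly interior points = area - boundary/2 + 1 = 1483; answer 1483
Part IV: S3 = 1483; d = 34; a(2) = 2*(-50) - 3*(34) = -202; iterating: a(2)=-202, a(3)=-254, a(4)=98, a(5)=958, a(6)=1622, a(7)=370, a(8)=-4126, a(9)=-9362, a(10)=-6346, a(11)=15394, a(12)=49826, a(13)=53470, a(14)=-42538, a(15)=-245486, a(16)=-363358, a(17)=9742; answer 9742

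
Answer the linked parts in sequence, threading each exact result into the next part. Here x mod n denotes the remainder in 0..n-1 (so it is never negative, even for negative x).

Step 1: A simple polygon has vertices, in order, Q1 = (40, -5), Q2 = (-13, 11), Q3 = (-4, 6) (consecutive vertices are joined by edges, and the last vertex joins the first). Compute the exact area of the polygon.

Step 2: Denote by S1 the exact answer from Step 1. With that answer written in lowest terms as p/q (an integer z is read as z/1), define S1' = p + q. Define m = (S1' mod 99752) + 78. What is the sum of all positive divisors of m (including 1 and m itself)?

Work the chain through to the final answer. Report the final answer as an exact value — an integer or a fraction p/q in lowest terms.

Step 1: cross terms: (40*11 - -13*-5)=375, (-13*6 - -4*11)=-34, (-4*-5 - 40*6)=-220; twice the area = |121| = 121; area = 121/2; answer 121/2
Step 2: S1 = 121/2; threaded value p + q = 123; m = 201; 201 = 3 * 67; sigma = (1 + 3) * (1 + 67) = 4 * 68 = 272; answer 272

272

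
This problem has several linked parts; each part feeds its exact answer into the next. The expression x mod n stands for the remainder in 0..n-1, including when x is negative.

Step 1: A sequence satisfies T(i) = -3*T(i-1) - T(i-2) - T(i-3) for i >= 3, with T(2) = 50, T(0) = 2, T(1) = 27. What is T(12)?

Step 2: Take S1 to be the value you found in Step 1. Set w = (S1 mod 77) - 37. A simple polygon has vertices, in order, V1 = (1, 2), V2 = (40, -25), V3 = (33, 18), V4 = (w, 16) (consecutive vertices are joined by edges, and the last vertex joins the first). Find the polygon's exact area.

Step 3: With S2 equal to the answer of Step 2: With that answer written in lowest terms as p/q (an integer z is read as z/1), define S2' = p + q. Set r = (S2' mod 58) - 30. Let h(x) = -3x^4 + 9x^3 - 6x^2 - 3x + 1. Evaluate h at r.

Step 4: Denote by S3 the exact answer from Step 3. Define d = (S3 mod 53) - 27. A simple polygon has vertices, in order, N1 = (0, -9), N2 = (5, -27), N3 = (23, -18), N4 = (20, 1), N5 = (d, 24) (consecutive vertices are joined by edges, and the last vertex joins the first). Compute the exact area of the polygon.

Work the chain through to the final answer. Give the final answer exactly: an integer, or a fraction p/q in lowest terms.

Step 1: T(3) = -3*(50) - 1*(27) - 1*(2) = -179; iterating: T(3)=-179, T(4)=460, T(5)=-1251, T(6)=3472, T(7)=-9625, T(8)=26654, T(9)=-73809, T(10)=204398, T(11)=-566039, T(12)=1567528; answer 1567528
Step 2: S1 = 1567528; w = 2; cross terms: (1*-25 - 40*2)=-105, (40*18 - 33*-25)=1545, (33*16 - 2*18)=492, (2*2 - 1*16)=-12; twice the area = |1920| = 1920; area = 960; answer 960
Step 3: S2 = 960; threaded value p + q = 961; r = 3; -3*(3)^4 + 9*(3)^3 - 6*(3)^2 - 3*(3)^1 + 1 = (-243) + (243) + (-54) + (-9) + (1) = -62; answer -62
Step 4: S3 = -62; d = 17; cross terms: (0*-27 - 5*-9)=45, (5*-18 - 23*-27)=531, (23*1 - 20*-18)=383, (20*24 - 17*1)=463, (17*-9 - 0*24)=-153; twice the area = |1269| = 1269; area = 1269/2; answer 1269/2

1269/2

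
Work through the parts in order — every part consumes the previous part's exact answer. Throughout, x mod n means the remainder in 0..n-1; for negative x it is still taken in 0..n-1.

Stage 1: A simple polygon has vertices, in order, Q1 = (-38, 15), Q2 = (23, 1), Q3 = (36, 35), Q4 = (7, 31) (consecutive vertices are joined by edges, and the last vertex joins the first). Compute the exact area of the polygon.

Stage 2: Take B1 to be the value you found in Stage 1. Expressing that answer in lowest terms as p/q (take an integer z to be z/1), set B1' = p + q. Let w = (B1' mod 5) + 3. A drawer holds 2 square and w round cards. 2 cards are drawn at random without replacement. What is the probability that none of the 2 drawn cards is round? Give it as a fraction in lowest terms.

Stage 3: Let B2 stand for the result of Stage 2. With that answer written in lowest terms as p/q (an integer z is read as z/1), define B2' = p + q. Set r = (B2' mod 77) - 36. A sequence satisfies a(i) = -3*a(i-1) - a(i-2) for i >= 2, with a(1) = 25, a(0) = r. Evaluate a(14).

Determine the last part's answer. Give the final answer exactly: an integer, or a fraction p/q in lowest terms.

-5517415

Stage 1: cross terms: (-38*1 - 23*15)=-383, (23*35 - 36*1)=769, (36*31 - 7*35)=871, (7*15 - -38*31)=1283; twice the area = |2540| = 2540; area = 1270; answer 1270
Stage 2: B1 = 1270; threaded value p + q = 1271; w = 4; total draws C(6,2) = 15; favorable C(2,2) = 1; P = 1/15; answer 1/15
Stage 3: B2 = 1/15; threaded value p + q = 16; r = -20; a(2) = -3*(25) - 1*(-20) = -55; iterating: a(2)=-55, a(3)=140, a(4)=-365, a(5)=955, a(6)=-2500, a(7)=6545, a(8)=-17135, a(9)=44860, a(10)=-117445, a(11)=307475, a(12)=-804980, a(13)=2107465, a(14)=-5517415; answer -5517415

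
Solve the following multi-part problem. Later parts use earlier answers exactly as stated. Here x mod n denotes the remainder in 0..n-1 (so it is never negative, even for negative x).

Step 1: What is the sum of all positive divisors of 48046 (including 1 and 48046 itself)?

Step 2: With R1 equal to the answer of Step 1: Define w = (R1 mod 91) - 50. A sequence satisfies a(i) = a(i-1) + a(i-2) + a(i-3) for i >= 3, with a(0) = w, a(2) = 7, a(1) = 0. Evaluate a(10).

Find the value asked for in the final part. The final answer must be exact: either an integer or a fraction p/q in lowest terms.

Step 1: 48046 = 2 * 24023; sigma = (1 + 2) * (1 + 24023) = 3 * 24024 = 72072; answer 72072
Step 2: R1 = 72072; w = -50; a(3) = 1*(7) + 1*(0) + 1*(-50) = -43; iterating: a(3)=-43, a(4)=-36, a(5)=-72, a(6)=-151, a(7)=-259, a(8)=-482, a(9)=-892, a(10)=-1633; answer -1633

-1633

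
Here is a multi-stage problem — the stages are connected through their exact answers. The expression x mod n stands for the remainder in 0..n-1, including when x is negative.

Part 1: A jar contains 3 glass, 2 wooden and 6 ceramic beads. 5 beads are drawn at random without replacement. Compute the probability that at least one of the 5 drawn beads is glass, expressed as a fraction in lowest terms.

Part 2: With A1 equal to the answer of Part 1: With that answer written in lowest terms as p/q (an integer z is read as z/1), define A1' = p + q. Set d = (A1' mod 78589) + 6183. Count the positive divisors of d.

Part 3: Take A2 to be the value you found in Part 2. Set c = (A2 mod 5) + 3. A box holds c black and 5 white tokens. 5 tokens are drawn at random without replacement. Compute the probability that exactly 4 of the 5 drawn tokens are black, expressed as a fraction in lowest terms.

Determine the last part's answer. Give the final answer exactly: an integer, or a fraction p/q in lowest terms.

175/792

Part 1: total draws C(11,5) = 462; complement C(8,5) = 56; favorable 462 - 56 = 406; P = 29/33; answer 29/33
Part 2: A1 = 29/33; threaded value p + q = 62; d = 6245; 6245 = 5 * 1249; number of divisors = (1+1) * (1+1) = 4; answer 4
Part 3: A2 = 4; c = 7; total draws C(12,5) = 792; favorable C(7,4)*C(5,1) = 175; P = 175/792; answer 175/792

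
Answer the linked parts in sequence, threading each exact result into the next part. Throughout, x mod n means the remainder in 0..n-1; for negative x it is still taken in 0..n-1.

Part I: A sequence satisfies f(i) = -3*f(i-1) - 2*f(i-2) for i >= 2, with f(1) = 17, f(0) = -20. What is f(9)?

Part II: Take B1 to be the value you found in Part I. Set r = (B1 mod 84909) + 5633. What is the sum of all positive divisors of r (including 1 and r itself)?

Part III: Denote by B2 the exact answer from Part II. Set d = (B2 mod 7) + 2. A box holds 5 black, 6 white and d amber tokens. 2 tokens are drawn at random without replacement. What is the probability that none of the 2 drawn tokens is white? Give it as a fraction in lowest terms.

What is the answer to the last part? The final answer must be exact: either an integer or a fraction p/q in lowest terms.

Part I: f(2) = -3*(17) - 2*(-20) = -11; iterating: f(2)=-11, f(3)=-1, f(4)=25, f(5)=-73, f(6)=169, f(7)=-361, f(8)=745, f(9)=-1513; answer -1513
Part II: B1 = -1513; r = 89029; 89029 = 17 * 5237; sigma = (1 + 17) * (1 + 5237) = 18 * 5238 = 94284; answer 94284
Part III: B2 = 94284; d = 3; total draws C(14,2) = 91; favorable C(8,2) = 28; P = 4/13; answer 4/13

4/13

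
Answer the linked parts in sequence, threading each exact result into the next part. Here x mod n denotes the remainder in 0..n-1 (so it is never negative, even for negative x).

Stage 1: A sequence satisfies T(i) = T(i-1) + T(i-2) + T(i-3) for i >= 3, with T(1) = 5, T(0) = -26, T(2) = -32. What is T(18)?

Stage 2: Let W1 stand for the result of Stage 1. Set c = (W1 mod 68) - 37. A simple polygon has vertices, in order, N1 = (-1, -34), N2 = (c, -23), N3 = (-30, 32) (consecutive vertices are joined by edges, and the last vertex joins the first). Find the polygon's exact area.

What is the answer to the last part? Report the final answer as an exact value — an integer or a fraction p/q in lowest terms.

Stage 1: T(3) = 1*(-32) + 1*(5) + 1*(-26) = -53; iterating: T(3)=-53, T(4)=-80, T(5)=-165, T(6)=-298, T(7)=-543, T(8)=-1006, T(9)=-1847, T(10)=-3396, T(11)=-6249, T(12)=-11492, T(13)=-21137, T(14)=-38878, T(15)=-71507, T(16)=-131522, T(17)=-241907, T(18)=-444936; answer -444936
Stage 2: W1 = -444936; c = 19; cross terms: (-1*-23 - 19*-34)=669, (19*32 - -30*-23)=-82, (-30*-34 - -1*32)=1052; twice the area = |1639| = 1639; area = 1639/2; answer 1639/2

1639/2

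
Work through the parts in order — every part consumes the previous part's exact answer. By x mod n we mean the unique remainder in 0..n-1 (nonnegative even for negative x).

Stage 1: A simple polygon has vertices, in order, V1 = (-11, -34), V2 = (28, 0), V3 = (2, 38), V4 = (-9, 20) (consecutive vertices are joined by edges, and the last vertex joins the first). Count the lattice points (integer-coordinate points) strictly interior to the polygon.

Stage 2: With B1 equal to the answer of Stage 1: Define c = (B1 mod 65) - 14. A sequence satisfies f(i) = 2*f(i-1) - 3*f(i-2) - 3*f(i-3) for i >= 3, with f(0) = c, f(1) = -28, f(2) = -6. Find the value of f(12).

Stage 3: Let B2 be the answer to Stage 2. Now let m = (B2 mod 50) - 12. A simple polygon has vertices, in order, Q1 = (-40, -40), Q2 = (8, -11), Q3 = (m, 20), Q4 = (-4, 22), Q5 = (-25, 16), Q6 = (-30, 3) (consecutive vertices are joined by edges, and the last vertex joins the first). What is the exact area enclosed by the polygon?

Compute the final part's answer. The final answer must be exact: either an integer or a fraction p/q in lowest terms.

Stage 1: cross terms: (-11*0 - 28*-34)=952, (28*38 - 2*0)=1064, (2*20 - -9*38)=382, (-9*-34 - -11*20)=526; twice the area = |2924| = 2924; area = 1462; boundary points = 1 + 2 + 1 + 2 = 6; strictly interior points = area - boundary/2 + 1 = 1460; answer 1460
Stage 2: B1 = 1460; c = 16; f(3) = 2*(-6) - 3*(-28) - 3*(16) = 24; iterating: f(3)=24, f(4)=150, f(5)=246, f(6)=-30, f(7)=-1248, f(8)=-3144, f(9)=-2454, f(10)=8268, f(11)=33330, f(12)=49218; answer 49218
Stage 3: B2 = 49218; m = 6; cross terms: (-40*-11 - 8*-40)=760, (8*20 - 6*-11)=226, (6*22 - -4*20)=212, (-4*16 - -25*22)=486, (-25*3 - -30*16)=405, (-30*-40 - -40*3)=1320; twice the area = |3409| = 3409; area = 3409/2; answer 3409/2

3409/2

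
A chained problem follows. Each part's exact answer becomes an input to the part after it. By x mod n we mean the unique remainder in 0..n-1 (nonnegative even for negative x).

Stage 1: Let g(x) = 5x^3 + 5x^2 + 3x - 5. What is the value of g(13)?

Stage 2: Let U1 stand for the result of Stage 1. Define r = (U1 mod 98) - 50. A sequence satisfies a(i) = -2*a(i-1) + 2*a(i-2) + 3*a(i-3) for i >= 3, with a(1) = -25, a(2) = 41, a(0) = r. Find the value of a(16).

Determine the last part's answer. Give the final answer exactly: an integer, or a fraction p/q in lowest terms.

Stage 1: 5*(13)^3 + 5*(13)^2 + 3*(13)^1 - 5 = (10985) + (845) + (39) + (-5) = 11864; answer 11864
Stage 2: U1 = 11864; r = -44; a(3) = -2*(41) + 2*(-25) + 3*(-44) = -264; iterating: a(3)=-264, a(4)=535, a(5)=-1475, a(6)=3228, a(7)=-7801, a(8)=17633, a(9)=-41184, a(10)=94231, a(11)=-217931, a(12)=500772, a(13)=-1154713, a(14)=2657177, a(15)=-6121464, a(16)=14093143; answer 14093143

14093143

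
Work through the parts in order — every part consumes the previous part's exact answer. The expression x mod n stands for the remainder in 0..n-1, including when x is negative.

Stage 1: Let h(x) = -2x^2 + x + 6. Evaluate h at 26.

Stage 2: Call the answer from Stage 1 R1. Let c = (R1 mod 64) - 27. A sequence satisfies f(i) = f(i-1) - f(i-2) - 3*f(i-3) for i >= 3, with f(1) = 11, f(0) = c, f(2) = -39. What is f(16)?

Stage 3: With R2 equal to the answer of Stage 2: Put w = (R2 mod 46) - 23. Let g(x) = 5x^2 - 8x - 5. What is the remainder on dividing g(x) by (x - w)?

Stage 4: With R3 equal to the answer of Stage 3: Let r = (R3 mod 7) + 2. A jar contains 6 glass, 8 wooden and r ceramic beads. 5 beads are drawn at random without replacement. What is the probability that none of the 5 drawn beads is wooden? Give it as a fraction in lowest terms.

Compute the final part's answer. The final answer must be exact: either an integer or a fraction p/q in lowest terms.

Stage 1: -2*(26)^2 + 1*(26)^1 + 6 = (-1352) + (26) + (6) = -1320; answer -1320
Stage 2: R1 = -1320; c = -3; f(3) = 1*(-39) - 1*(11) - 3*(-3) = -41; iterating: f(3)=-41, f(4)=-35, f(5)=123, f(6)=281, f(7)=263, f(8)=-387, f(9)=-1493, f(10)=-1895, f(11)=759, f(12)=7133, f(13)=12059, f(14)=2649, f(15)=-30809, f(16)=-69635; answer -69635
Stage 3: R2 = -69635; w = -14; remainder = value at the root: 5*(-14)^2 - 8*(-14)^1 - 5 = (980) + (112) + (-5) = 1087; answer 1087
Stage 4: R3 = 1087; r = 4; total draws C(18,5) = 8568; favorable C(10,5) = 252; P = 1/34; answer 1/34

1/34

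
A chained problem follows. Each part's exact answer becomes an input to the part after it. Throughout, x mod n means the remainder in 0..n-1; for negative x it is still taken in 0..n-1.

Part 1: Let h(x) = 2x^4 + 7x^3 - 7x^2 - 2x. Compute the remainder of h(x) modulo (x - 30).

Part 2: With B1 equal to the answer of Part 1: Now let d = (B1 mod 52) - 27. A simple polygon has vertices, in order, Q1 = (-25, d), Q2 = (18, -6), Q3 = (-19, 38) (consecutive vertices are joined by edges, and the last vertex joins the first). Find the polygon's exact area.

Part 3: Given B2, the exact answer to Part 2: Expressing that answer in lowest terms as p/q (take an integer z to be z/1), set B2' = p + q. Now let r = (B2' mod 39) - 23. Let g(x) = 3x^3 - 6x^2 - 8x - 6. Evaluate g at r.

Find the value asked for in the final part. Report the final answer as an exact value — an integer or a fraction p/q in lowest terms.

4218

Part 1: remainder = value at the root: 2*(30)^4 + 7*(30)^3 - 7*(30)^2 - 2*(30)^1 = (1620000) + (189000) + (-6300) + (-60) = 1802640; answer 1802640
Part 2: B1 = 1802640; d = -19; cross terms: (-25*-6 - 18*-19)=492, (18*38 - -19*-6)=570, (-19*-19 - -25*38)=1311; twice the area = |2373| = 2373; area = 2373/2; answer 2373/2
Part 3: B2 = 2373/2; threaded value p + q = 2375; r = 12; 3*(12)^3 - 6*(12)^2 - 8*(12)^1 - 6 = (5184) + (-864) + (-96) + (-6) = 4218; answer 4218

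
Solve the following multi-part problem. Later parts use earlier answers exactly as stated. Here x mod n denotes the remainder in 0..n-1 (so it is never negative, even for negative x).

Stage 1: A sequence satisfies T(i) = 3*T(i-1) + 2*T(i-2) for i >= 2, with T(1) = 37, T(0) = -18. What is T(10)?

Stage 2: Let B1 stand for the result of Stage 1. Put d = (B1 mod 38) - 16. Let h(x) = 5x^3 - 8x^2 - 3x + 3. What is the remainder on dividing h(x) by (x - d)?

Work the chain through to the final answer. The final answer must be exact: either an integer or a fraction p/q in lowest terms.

Stage 1: T(2) = 3*(37) + 2*(-18) = 75; iterating: T(2)=75, T(3)=299, T(4)=1047, T(5)=3739, T(6)=13311, T(7)=47411, T(8)=168855, T(9)=601387, T(10)=2141871; answer 2141871
Stage 2: B1 = 2141871; d = -15; remainder = value at the root: 5*(-15)^3 - 8*(-15)^2 - 3*(-15)^1 + 3 = (-16875) + (-1800) + (45) + (3) = -18627; answer -18627

-18627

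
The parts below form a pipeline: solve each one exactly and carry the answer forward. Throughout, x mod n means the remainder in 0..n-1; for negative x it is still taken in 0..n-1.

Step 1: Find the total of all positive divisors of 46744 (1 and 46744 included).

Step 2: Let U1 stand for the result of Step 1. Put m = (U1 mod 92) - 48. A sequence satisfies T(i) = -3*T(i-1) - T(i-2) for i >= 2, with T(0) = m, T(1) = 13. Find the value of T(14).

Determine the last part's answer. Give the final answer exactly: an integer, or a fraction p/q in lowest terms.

Step 1: 46744 = 2^3 * 5843; sigma = (1 + 2 + 4 + 8) * (1 + 5843) = 15 * 5844 = 87660; answer 87660
Step 2: U1 = 87660; m = 28; T(2) = -3*(13) - 1*(28) = -67; iterating: T(2)=-67, T(3)=188, T(4)=-497, T(5)=1303, T(6)=-3412, T(7)=8933, T(8)=-23387, T(9)=61228, T(10)=-160297, T(11)=419663, T(12)=-1098692, T(13)=2876413, T(14)=-7530547; answer -7530547

-7530547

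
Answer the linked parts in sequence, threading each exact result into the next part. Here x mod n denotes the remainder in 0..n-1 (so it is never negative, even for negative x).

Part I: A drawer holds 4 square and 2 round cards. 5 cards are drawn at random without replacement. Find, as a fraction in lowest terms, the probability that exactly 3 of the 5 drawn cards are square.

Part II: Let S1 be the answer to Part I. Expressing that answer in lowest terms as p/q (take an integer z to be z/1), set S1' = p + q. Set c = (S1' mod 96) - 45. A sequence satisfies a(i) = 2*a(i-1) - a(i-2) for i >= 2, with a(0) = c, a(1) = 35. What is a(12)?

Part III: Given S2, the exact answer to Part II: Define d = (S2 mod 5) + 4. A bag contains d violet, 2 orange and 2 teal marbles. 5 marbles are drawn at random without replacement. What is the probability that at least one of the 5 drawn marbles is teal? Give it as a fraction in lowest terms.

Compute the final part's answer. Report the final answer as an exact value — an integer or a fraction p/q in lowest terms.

Part I: total draws C(6,5) = 6; favorable C(4,3)*C(2,2) = 4; P = 2/3; answer 2/3
Part II: S1 = 2/3; threaded value p + q = 5; c = -40; a(2) = 2*(35) - 1*(-40) = 110; iterating: a(2)=110, a(3)=185, a(4)=260, a(5)=335, a(6)=410, a(7)=485, a(8)=560, a(9)=635, a(10)=710, a(11)=785, a(12)=860; answer 860
Part III: S2 = 860; d = 4; total draws C(8,5) = 56; complement C(6,5) = 6; favorable 56 - 6 = 50; P = 25/28; answer 25/28

25/28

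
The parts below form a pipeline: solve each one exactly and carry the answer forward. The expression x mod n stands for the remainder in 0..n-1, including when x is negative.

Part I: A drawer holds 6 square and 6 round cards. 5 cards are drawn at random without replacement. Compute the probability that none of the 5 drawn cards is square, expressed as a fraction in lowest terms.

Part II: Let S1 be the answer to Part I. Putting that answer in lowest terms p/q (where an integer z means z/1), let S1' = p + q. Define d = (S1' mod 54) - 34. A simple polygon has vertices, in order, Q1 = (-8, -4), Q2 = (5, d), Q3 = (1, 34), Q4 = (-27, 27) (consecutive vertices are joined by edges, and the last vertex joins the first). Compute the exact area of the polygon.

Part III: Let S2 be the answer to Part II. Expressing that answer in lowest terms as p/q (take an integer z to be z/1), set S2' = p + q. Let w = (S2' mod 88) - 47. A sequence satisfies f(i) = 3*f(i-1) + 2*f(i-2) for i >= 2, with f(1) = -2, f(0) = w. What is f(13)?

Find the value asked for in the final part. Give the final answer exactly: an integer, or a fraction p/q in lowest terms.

Part I: total draws C(12,5) = 792; favorable C(6,5) = 6; P = 1/132; answer 1/132
Part II: S1 = 1/132; threaded value p + q = 133; d = -9; cross terms: (-8*-9 - 5*-4)=92, (5*34 - 1*-9)=179, (1*27 - -27*34)=945, (-27*-4 - -8*27)=324; twice the area = |1540| = 1540; area = 770; answer 770
Part III: S2 = 770; threaded value p + q = 771; w = 20; f(2) = 3*(-2) + 2*(20) = 34; iterating: f(2)=34, f(3)=98, f(4)=362, f(5)=1282, f(6)=4570, f(7)=16274, f(8)=57962, f(9)=206434, f(10)=735226, f(11)=2618546, f(12)=9326090, f(13)=33215362; answer 33215362

33215362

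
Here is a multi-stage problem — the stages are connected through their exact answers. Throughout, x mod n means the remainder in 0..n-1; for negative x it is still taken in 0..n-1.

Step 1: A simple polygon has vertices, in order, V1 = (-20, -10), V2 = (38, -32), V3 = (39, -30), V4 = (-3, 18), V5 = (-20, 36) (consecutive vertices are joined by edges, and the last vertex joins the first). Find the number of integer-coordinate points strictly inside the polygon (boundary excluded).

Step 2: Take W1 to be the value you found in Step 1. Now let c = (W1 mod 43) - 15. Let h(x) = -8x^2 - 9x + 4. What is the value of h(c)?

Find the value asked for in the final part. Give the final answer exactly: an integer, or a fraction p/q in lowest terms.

Step 1: cross terms: (-20*-32 - 38*-10)=1020, (38*-30 - 39*-32)=108, (39*18 - -3*-30)=612, (-3*36 - -20*18)=252, (-20*-10 - -20*36)=920; twice the area = |2912| = 2912; area = 1456; boundary points = 2 + 1 + 6 + 1 + 46 = 56; strictly interior points = area - boundary/2 + 1 = 1429; answer 1429
Step 2: W1 = 1429; c = -5; -8*(-5)^2 - 9*(-5)^1 + 4 = (-200) + (45) + (4) = -151; answer -151

-151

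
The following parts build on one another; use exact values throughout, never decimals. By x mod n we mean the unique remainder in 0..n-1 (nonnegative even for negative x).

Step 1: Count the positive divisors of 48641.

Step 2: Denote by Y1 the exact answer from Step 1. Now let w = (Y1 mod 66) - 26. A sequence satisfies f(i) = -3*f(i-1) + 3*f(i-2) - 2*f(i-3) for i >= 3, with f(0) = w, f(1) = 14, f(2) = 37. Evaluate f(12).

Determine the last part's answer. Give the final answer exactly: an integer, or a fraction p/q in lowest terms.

Step 1: 48641 = 127 * 383; number of divisors = (1+1) * (1+1) = 4; answer 4
Step 2: Y1 = 4; w = -22; f(3) = -3*(37) + 3*(14) - 2*(-22) = -25; iterating: f(3)=-25, f(4)=158, f(5)=-623, f(6)=2393, f(7)=-9364, f(8)=36517, f(9)=-142429, f(10)=555566, f(11)=-2167019, f(12)=8452613; answer 8452613

8452613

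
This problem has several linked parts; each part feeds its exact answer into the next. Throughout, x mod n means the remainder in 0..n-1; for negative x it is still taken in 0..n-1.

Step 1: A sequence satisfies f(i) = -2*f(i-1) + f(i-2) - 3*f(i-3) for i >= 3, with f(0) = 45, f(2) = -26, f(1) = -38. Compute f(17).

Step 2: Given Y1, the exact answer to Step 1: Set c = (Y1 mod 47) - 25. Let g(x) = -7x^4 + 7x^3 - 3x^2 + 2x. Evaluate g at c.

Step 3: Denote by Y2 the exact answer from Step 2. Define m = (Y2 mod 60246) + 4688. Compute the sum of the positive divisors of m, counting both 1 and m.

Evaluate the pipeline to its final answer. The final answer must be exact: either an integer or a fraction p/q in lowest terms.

Step 1: f(3) = -2*(-26) + 1*(-38) - 3*(45) = -121; iterating: f(3)=-121, f(4)=330, f(5)=-703, f(6)=2099, f(7)=-5891, f(8)=15990, f(9)=-44168, f(10)=121999, f(11)=-336136, f(12)=926775, f(13)=-2555683, f(14)=7046549, f(15)=-19429106, f(16)=53571810, f(17)=-147712373; answer -147712373
Step 2: Y1 = -147712373; c = 1; -7*(1)^4 + 7*(1)^3 - 3*(1)^2 + 2*(1)^1 = (-7) + (7) + (-3) + (2) = -1; answer -1
Step 3: Y2 = -1; m = 64933; 64933 = 11 * 5903; sigma = (1 + 11) * (1 + 5903) = 12 * 5904 = 70848; answer 70848

70848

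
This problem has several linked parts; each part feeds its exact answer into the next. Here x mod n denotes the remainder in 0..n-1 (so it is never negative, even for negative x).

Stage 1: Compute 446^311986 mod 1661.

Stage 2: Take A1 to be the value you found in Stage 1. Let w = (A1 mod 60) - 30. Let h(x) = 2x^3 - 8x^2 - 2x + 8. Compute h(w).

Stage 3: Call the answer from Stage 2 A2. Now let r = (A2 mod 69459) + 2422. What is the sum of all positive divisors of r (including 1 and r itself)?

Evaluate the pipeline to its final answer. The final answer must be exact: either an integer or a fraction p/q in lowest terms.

Stage 1: squarings mod 1661: 446^1=446, 446^2=1257, 446^4=438, 446^8=829, 446^16=1248, 446^32=1147, 446^64=97, 446^128=1104, 446^256=1303, 446^512=267, 446^1024=1527, 446^2048=1346, 446^4096=1226, 446^8192=1532, 446^16384=31, 446^32768=961, 446^65536=5, 446^131072=25, 446^262144=625; 446^311986 = 446^2 * 446^16 * 446^32 * 446^128 * 446^512 * 446^16384 * 446^32768 * 446^262144 = 5 (mod 1661); answer 5
Stage 2: A1 = 5; w = -25; 2*(-25)^3 - 8*(-25)^2 - 2*(-25)^1 + 8 = (-31250) + (-5000) + (50) + (8) = -36192; answer -36192
Stage 3: A2 = -36192; r = 35689; 35689 = 89 * 401; sigma = (1 + 89) * (1 + 401) = 90 * 402 = 36180; answer 36180

36180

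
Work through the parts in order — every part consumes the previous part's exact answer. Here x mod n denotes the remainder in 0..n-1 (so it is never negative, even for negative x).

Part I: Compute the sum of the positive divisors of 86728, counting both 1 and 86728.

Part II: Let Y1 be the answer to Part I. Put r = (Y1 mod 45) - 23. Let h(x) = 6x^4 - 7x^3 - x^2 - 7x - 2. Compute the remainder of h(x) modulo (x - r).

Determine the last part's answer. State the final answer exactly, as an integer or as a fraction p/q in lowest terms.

Part I: 86728 = 2^3 * 37 * 293; sigma = (1 + 2 + 4 + 8) * (1 + 37) * (1 + 293) = 15 * 38 * 294 = 167580; answer 167580
Part II: Y1 = 167580; r = -23; remainder = value at the root: 6*(-23)^4 - 7*(-23)^3 - 1*(-23)^2 - 7*(-23)^1 - 2 = (1679046) + (85169) + (-529) + (161) + (-2) = 1763845; answer 1763845

1763845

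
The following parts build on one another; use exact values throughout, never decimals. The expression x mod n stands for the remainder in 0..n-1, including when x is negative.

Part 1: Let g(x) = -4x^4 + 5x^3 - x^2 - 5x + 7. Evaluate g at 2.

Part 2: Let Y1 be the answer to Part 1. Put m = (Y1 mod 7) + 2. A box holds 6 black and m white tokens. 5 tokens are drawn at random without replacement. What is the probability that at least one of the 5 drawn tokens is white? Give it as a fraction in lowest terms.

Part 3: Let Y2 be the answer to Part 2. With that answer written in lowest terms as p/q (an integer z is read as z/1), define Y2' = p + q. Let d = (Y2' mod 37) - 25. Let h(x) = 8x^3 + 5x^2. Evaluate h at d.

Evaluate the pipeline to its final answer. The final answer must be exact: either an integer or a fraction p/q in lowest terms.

Part 1: -4*(2)^4 + 5*(2)^3 - 1*(2)^2 - 5*(2)^1 + 7 = (-64) + (40) + (-4) + (-10) + (7) = -31; answer -31
Part 2: Y1 = -31; m = 6; total draws C(12,5) = 792; complement C(6,5) = 6; favorable 792 - 6 = 786; P = 131/132; answer 131/132
Part 3: Y2 = 131/132; threaded value p + q = 263; d = -21; 8*(-21)^3 + 5*(-21)^2 = (-74088) + (2205) = -71883; answer -71883

-71883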